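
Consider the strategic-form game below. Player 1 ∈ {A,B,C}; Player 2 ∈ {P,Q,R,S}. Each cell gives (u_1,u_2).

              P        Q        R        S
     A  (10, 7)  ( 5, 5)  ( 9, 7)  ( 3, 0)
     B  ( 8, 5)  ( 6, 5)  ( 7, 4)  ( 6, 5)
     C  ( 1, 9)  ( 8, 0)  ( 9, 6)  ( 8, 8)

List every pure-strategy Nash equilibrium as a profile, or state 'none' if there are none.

(A,P): NE
(A,Q): not NE [P1→C gives 8>5; P2→R gives 7>5]
(A,R): NE
(A,S): not NE [P1→C gives 8>3; P2→R gives 7>0]
(B,P): not NE [P1→A gives 10>8]
(B,Q): not NE [P1→C gives 8>6]
(B,R): not NE [P1→C gives 9>7; P2→S gives 5>4]
(B,S): not NE [P1→C gives 8>6]
(C,P): not NE [P1→A gives 10>1]
(C,Q): not NE [P2→P gives 9>0]
(C,R): not NE [P2→P gives 9>6]
(C,S): not NE [P2→P gives 9>8]

PSNE = {(A,P), (A,R)}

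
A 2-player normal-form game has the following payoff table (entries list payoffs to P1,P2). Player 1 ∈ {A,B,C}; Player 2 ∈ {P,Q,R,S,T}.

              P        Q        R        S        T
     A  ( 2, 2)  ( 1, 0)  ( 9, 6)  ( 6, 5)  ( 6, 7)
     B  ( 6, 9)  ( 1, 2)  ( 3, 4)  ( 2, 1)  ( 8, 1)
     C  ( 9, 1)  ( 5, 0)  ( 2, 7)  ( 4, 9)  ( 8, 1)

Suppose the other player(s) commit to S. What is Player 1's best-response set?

u_1(A vs S) = 6
u_1(B vs S) = 2
u_1(C vs S) = 4
max payoff 6 at {A}

argmax u_1 = {A}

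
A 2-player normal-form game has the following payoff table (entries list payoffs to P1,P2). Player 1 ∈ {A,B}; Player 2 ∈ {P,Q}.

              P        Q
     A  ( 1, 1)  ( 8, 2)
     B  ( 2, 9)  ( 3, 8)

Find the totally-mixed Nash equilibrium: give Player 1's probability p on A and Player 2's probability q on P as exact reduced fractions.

P1 indiff ⇒ q·1+(1-q)·8 = q·2+(1-q)·3 ⇒ q(-1) = (1-q)(-5) ⇒ q = 5/6
P2 indiff ⇒ p·1+(1-p)·9 = p·2+(1-p)·8 ⇒ p(-1) = (1-p)(-1) ⇒ p = 1/2

(p,q) = (1/2, 5/6)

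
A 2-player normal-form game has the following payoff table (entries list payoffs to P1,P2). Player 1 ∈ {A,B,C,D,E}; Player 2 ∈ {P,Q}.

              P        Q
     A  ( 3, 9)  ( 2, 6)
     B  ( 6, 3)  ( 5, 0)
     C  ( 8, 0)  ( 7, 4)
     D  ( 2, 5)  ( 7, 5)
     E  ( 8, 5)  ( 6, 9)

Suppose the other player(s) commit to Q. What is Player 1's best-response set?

argmax u_1 = {C,D}

u_1(A vs Q) = 2
u_1(B vs Q) = 5
u_1(C vs Q) = 7
u_1(D vs Q) = 7
u_1(E vs Q) = 6
max payoff 7 at {C,D}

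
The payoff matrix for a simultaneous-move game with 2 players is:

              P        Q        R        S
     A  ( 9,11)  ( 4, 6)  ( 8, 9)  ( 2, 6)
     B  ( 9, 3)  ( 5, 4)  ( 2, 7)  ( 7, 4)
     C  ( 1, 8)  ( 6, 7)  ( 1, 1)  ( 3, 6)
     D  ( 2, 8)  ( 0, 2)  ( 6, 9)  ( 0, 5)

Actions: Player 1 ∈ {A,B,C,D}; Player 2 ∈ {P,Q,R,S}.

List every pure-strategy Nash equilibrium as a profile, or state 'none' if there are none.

(A,P): NE
(A,Q): not NE [P1→C gives 6>4; P2→P gives 11>6]
(A,R): not NE [P2→P gives 11>9]
(A,S): not NE [P1→B gives 7>2; P2→P gives 11>6]
(B,P): not NE [P2→R gives 7>3]
(B,Q): not NE [P1→C gives 6>5; P2→R gives 7>4]
(B,R): not NE [P1→A gives 8>2]
(B,S): not NE [P2→R gives 7>4]
(C,P): not NE [P1→B gives 9>1]
(C,Q): not NE [P2→P gives 8>7]
(C,R): not NE [P1→A gives 8>1; P2→P gives 8>1]
(C,S): not NE [P1→B gives 7>3; P2→P gives 8>6]
(D,P): not NE [P1→B gives 9>2; P2→R gives 9>8]
(D,Q): not NE [P1→C gives 6>0; P2→R gives 9>2]
(D,R): not NE [P1→A gives 8>6]
(D,S): not NE [P1→B gives 7>0; P2→R gives 9>5]

Nash profiles: (A,P)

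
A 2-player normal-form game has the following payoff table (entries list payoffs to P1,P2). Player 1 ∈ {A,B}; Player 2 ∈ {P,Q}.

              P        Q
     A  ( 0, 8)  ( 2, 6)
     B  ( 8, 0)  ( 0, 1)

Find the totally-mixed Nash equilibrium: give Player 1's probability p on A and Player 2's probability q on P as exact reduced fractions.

P1 indiff ⇒ q·0+(1-q)·2 = q·8+(1-q)·0 ⇒ q(-8) = (1-q)(-2) ⇒ q = 1/5
P2 indiff ⇒ p·8+(1-p)·0 = p·6+(1-p)·1 ⇒ p(2) = (1-p)(1) ⇒ p = 1/3

p=1/3, q=1/5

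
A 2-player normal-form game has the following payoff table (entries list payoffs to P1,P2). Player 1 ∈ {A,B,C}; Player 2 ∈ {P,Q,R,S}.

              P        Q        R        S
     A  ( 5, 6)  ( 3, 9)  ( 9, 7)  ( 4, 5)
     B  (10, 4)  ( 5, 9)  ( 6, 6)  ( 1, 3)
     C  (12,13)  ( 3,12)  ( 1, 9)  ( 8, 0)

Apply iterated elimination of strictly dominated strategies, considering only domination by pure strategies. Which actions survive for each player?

P2 drop R (Q beats it: A:9>7 B:9>6 C:12>9)
P2 drop S (P beats it: A:6>5 B:4>3 C:13>0)
P1 drop A (B beats it: P:10>5 Q:5>3)
P1→{B,C} P2→{P,Q}

Remaining: P1:{B,C} P2:{P,Q}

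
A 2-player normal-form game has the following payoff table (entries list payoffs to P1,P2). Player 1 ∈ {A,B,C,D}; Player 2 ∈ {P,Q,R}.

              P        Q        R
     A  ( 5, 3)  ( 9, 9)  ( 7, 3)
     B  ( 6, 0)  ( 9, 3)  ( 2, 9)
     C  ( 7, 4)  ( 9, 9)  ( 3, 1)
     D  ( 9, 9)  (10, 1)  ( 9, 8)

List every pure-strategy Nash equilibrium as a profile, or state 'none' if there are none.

(A,P): not NE [P1→D gives 9>5; P2→Q gives 9>3]
(A,Q): not NE [P1→D gives 10>9]
(A,R): not NE [P1→D gives 9>7; P2→Q gives 9>3]
(B,P): not NE [P1→D gives 9>6; P2→R gives 9>0]
(B,Q): not NE [P1→D gives 10>9; P2→R gives 9>3]
(B,R): not NE [P1→D gives 9>2]
(C,P): not NE [P1→D gives 9>7; P2→Q gives 9>4]
(C,Q): not NE [P1→D gives 10>9]
(C,R): not NE [P1→D gives 9>3; P2→Q gives 9>1]
(D,P): NE
(D,Q): not NE [P2→P gives 9>1]
(D,R): not NE [P2→P gives 9>8]

NE set: (D,P)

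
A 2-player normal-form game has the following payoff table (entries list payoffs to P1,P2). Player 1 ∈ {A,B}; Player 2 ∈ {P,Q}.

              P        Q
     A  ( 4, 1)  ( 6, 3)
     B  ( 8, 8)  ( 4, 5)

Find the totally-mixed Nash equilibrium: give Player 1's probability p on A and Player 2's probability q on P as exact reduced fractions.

(p,q) = (3/5, 1/3)

P1 indiff ⇒ q·4+(1-q)·6 = q·8+(1-q)·4 ⇒ q(-4) = (1-q)(-2) ⇒ q = 1/3
P2 indiff ⇒ p·1+(1-p)·8 = p·3+(1-p)·5 ⇒ p(-2) = (1-p)(-3) ⇒ p = 3/5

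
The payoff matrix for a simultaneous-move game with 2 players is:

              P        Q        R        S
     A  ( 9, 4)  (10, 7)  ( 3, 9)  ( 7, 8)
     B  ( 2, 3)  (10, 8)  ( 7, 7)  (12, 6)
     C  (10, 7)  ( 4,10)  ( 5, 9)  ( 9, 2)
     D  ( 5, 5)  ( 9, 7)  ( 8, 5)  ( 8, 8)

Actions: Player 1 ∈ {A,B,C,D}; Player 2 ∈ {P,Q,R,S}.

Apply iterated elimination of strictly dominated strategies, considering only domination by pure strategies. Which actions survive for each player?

Remaining: P1:{A,B,D} P2:{Q,R,S}

P2 drop P (Q beats it: A:7>4 B:8>3 C:10>7 D:7>5)
P1 drop C (B beats it: Q:10>4 R:7>5 S:12>9)
P1→{A,B,D} P2→{Q,R,S}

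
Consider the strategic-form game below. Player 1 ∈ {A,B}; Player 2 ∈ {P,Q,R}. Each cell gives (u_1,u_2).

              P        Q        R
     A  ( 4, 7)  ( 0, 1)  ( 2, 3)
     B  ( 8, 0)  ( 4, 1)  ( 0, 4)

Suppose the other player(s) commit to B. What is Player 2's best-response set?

u_2(P vs B) = 0
u_2(Q vs B) = 1
u_2(R vs B) = 4
max payoff 4 at {R}

BR_2 = {R}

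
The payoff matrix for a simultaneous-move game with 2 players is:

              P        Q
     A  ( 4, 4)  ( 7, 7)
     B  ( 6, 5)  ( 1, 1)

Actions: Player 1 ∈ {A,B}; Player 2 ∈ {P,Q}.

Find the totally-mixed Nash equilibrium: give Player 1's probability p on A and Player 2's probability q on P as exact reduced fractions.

p=4/7, q=3/4

P1 indiff ⇒ q·4+(1-q)·7 = q·6+(1-q)·1 ⇒ q(-2) = (1-q)(-6) ⇒ q = 3/4
P2 indiff ⇒ p·4+(1-p)·5 = p·7+(1-p)·1 ⇒ p(-3) = (1-p)(-4) ⇒ p = 4/7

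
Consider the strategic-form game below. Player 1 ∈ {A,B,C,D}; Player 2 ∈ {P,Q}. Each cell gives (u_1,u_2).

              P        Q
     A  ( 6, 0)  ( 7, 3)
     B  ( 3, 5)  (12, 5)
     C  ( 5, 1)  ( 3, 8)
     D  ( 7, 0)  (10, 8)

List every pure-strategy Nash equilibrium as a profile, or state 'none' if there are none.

PSNE = {(B,Q)}

(A,P): not NE [P1→D gives 7>6; P2→Q gives 3>0]
(A,Q): not NE [P1→B gives 12>7]
(B,P): not NE [P1→D gives 7>3]
(B,Q): NE
(C,P): not NE [P1→D gives 7>5; P2→Q gives 8>1]
(C,Q): not NE [P1→B gives 12>3]
(D,P): not NE [P2→Q gives 8>0]
(D,Q): not NE [P1→B gives 12>10]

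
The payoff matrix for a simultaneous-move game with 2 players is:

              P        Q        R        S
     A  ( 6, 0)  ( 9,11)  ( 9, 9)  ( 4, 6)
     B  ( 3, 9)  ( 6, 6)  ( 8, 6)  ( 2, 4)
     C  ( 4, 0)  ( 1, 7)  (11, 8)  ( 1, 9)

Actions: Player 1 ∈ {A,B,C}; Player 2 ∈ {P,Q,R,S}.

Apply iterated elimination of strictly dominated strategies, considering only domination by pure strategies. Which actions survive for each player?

Survivors P1:{A,C} P2:{Q,R,S}

P1 drop B (A beats it: P:6>3 Q:9>6 R:9>8 S:4>2)
P2 drop P (Q beats it: A:11>0 C:7>0)
P1→{A,C} P2→{Q,R,S}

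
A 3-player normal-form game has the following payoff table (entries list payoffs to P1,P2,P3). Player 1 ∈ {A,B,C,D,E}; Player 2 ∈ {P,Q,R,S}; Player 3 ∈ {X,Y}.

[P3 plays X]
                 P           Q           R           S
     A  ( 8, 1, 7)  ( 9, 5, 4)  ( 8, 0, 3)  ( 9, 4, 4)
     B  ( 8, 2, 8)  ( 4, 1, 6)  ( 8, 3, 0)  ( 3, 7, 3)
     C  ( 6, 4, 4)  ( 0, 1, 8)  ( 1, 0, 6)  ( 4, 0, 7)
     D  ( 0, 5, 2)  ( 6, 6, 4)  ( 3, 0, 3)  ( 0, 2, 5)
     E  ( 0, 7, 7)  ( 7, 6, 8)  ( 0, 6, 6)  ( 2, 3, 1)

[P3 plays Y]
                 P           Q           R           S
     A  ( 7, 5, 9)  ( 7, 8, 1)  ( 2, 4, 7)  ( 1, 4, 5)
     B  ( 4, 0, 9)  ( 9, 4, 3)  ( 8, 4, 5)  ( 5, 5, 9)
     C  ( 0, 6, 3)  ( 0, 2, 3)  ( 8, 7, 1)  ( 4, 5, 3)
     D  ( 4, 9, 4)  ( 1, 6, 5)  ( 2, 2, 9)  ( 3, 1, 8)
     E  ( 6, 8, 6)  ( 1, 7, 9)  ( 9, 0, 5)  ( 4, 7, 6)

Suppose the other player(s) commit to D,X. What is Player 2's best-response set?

P2 best: {Q}

u_2(P vs D,X) = 5
u_2(Q vs D,X) = 6
u_2(R vs D,X) = 0
u_2(S vs D,X) = 2
max payoff 6 at {Q}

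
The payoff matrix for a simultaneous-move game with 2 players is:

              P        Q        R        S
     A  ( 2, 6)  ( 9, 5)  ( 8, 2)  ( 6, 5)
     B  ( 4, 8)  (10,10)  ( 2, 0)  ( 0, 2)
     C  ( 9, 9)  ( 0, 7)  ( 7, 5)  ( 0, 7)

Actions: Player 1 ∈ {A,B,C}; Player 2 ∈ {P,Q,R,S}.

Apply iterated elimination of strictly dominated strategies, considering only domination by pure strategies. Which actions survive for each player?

P2 drop R (P beats it: A:6>2 B:8>0 C:9>5)
P2 drop S (P beats it: A:6>5 B:8>2 C:9>7)
P1 drop A (B beats it: P:4>2 Q:10>9)
P1→{B,C} P2→{P,Q}

IESDS → P1:{B,C} P2:{P,Q}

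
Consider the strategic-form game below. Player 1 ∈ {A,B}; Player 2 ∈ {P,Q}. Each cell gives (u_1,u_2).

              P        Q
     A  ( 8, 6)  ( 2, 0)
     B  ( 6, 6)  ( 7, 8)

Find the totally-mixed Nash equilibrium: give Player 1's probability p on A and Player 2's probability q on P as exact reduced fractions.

P1 indiff ⇒ q·8+(1-q)·2 = q·6+(1-q)·7 ⇒ q(2) = (1-q)(5) ⇒ q = 5/7
P2 indiff ⇒ p·6+(1-p)·6 = p·0+(1-p)·8 ⇒ p(6) = (1-p)(2) ⇒ p = 1/4

P1 mixes 1/4 on A; P2 mixes 5/7 on P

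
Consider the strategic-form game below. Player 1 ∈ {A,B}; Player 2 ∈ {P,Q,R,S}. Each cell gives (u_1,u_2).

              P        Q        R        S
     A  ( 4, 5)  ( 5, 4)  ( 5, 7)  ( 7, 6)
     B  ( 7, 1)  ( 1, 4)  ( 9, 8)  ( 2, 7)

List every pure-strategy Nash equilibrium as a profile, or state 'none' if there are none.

NE set: (B,R)

(A,P): not NE [P1→B gives 7>4; P2→R gives 7>5]
(A,Q): not NE [P2→R gives 7>4]
(A,R): not NE [P1→B gives 9>5]
(A,S): not NE [P2→R gives 7>6]
(B,P): not NE [P2→R gives 8>1]
(B,Q): not NE [P1→A gives 5>1; P2→R gives 8>4]
(B,R): NE
(B,S): not NE [P1→A gives 7>2; P2→R gives 8>7]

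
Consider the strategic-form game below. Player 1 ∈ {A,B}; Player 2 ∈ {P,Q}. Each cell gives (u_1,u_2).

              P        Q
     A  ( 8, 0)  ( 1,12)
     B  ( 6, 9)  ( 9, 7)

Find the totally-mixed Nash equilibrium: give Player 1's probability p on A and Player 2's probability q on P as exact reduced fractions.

P1 mixes 1/7 on A; P2 mixes 4/5 on P

P1 indiff ⇒ q·8+(1-q)·1 = q·6+(1-q)·9 ⇒ q(2) = (1-q)(8) ⇒ q = 4/5
P2 indiff ⇒ p·0+(1-p)·9 = p·12+(1-p)·7 ⇒ p(-12) = (1-p)(-2) ⇒ p = 1/7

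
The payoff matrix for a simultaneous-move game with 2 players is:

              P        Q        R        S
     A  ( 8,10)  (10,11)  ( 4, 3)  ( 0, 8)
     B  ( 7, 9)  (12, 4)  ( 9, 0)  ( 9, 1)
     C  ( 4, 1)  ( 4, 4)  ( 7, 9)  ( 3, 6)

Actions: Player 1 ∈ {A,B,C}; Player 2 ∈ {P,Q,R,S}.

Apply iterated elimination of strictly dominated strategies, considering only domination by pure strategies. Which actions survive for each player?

P1 drop C (B beats it: P:7>4 Q:12>4 R:9>7 S:9>3)
P2 drop R (P beats it: A:10>3 B:9>0)
P2 drop S (P beats it: A:10>8 B:9>1)
P1→{A,B} P2→{P,Q}

IESDS → P1:{A,B} P2:{P,Q}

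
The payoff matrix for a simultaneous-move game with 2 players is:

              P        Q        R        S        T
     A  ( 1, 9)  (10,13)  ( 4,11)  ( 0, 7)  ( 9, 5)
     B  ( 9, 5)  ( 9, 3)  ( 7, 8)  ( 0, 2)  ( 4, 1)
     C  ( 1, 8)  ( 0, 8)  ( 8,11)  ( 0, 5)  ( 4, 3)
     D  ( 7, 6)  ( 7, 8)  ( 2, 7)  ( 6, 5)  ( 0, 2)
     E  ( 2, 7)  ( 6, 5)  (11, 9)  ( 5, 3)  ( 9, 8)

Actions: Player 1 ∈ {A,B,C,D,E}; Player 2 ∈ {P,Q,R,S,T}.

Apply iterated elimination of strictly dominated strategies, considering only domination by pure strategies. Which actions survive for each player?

Remaining: P1:{A,B,E} P2:{Q,R}

P1 drop C (E beats it: P:2>1 Q:6>0 R:11>8 S:5>0 T:9>4)
P2 drop P (R beats it: A:11>9 B:8>5 D:7>6 E:9>7)
P2 drop S (Q beats it: A:13>7 B:3>2 D:8>5 E:5>3)
P1 drop D (A beats it: Q:10>7 R:4>2 T:9>0)
P2 drop T (R beats it: A:11>5 B:8>1 E:9>8)
P1→{A,B,E} P2→{Q,R}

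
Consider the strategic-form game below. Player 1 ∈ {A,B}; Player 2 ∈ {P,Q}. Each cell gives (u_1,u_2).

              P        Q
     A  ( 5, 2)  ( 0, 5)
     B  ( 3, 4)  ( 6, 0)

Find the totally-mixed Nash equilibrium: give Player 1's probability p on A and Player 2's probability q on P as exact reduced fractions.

P1 indiff ⇒ q·5+(1-q)·0 = q·3+(1-q)·6 ⇒ q(2) = (1-q)(6) ⇒ q = 3/4
P2 indiff ⇒ p·2+(1-p)·4 = p·5+(1-p)·0 ⇒ p(-3) = (1-p)(-4) ⇒ p = 4/7

(p,q) = (4/7, 3/4)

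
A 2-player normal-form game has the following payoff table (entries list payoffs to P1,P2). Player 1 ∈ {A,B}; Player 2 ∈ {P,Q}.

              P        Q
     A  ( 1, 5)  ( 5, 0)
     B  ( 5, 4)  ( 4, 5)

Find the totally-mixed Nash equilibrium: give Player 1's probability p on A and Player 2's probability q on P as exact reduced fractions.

P1 mixes 1/6 on A; P2 mixes 1/5 on P

P1 indiff ⇒ q·1+(1-q)·5 = q·5+(1-q)·4 ⇒ q(-4) = (1-q)(-1) ⇒ q = 1/5
P2 indiff ⇒ p·5+(1-p)·4 = p·0+(1-p)·5 ⇒ p(5) = (1-p)(1) ⇒ p = 1/6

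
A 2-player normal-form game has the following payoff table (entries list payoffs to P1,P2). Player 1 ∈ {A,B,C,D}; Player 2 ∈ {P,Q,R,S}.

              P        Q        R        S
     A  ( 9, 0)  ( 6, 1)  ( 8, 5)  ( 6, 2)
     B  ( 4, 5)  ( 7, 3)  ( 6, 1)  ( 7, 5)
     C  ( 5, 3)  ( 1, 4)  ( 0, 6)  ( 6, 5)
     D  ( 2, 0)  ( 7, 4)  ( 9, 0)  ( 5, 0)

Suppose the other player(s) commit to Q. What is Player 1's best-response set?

P1 best: {B,D}

u_1(A vs Q) = 6
u_1(B vs Q) = 7
u_1(C vs Q) = 1
u_1(D vs Q) = 7
max payoff 7 at {B,D}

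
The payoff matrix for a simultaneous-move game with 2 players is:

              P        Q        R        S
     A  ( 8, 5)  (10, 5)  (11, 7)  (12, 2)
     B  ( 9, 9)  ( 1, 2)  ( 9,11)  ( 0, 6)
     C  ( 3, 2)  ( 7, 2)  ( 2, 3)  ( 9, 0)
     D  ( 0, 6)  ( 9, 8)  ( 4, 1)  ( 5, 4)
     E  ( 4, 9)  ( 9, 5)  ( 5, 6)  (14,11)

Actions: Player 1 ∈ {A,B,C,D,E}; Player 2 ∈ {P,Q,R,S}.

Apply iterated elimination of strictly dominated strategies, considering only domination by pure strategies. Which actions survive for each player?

P1 drop C (A beats it: P:8>3 Q:10>7 R:11>2 S:12>9)
P1 drop D (A beats it: P:8>0 Q:10>9 R:11>4 S:12>5)
P2 drop Q (R beats it: A:7>5 B:11>2 E:6>5)
P1→{A,B,E} P2→{P,R,S}

Survivors P1:{A,B,E} P2:{P,R,S}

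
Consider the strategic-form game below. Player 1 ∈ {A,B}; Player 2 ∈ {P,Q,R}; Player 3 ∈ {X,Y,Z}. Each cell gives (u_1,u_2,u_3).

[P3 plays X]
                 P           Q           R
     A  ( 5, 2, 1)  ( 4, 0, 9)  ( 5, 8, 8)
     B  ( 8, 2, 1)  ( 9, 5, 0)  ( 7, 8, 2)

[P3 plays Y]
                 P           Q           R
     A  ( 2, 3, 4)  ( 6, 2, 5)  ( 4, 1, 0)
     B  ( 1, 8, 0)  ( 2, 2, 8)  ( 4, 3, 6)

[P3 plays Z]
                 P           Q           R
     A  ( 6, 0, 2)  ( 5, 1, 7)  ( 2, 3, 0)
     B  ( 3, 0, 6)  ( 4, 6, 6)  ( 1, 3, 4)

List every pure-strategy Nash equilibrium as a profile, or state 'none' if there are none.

Nash profiles: (A,P,Y)

(A,P,X): not NE [P1→B gives 8>5; P2→R gives 8>2; P3→Y gives 4>1]
(A,P,Y): NE
(A,P,Z): not NE [P2→R gives 3>0; P3→Y gives 4>2]
(A,Q,X): not NE [P1→B gives 9>4; P2→R gives 8>0]
(A,Q,Y): not NE [P2→P gives 3>2; P3→X gives 9>5]
(A,Q,Z): not NE [P2→R gives 3>1; P3→X gives 9>7]
(A,R,X): not NE [P1→B gives 7>5]
(A,R,Y): not NE [P2→P gives 3>1; P3→X gives 8>0]
(A,R,Z): not NE [P3→X gives 8>0]
(B,P,X): not NE [P2→R gives 8>2; P3→Z gives 6>1]
(B,P,Y): not NE [P1→A gives 2>1; P3→Z gives 6>0]
(B,P,Z): not NE [P1→A gives 6>3; P2→Q gives 6>0]
(B,Q,X): not NE [P2→R gives 8>5; P3→Y gives 8>0]
(B,Q,Y): not NE [P1→A gives 6>2; P2→P gives 8>2]
(B,Q,Z): not NE [P1→A gives 5>4; P3→Y gives 8>6]
(B,R,X): not NE [P3→Y gives 6>2]
(B,R,Y): not NE [P2→P gives 8>3]
(B,R,Z): not NE [P1→A gives 2>1; P2→Q gives 6>3; P3→Y gives 6>4]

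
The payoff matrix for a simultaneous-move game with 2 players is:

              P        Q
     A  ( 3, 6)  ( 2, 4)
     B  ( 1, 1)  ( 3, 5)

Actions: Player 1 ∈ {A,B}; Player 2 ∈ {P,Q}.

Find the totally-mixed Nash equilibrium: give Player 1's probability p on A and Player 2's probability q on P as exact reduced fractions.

P1 indiff ⇒ q·3+(1-q)·2 = q·1+(1-q)·3 ⇒ q(2) = (1-q)(1) ⇒ q = 1/3
P2 indiff ⇒ p·6+(1-p)·1 = p·4+(1-p)·5 ⇒ p(2) = (1-p)(4) ⇒ p = 2/3

P1 mixes 2/3 on A; P2 mixes 1/3 on P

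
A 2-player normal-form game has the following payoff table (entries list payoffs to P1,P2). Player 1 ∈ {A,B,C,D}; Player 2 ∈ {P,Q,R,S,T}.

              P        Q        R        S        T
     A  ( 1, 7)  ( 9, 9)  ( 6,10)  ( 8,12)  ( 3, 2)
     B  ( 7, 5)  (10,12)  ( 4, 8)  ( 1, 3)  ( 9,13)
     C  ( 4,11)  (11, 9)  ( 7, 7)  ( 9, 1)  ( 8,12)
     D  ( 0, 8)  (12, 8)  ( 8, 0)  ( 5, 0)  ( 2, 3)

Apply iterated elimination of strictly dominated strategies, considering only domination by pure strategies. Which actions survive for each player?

P1 drop A (C beats it: P:4>1 Q:11>9 R:7>6 S:9>8 T:8>3)
P2 drop R (Q beats it: B:12>8 C:9>7 D:8>0)
P2 drop S (P beats it: B:5>3 C:11>1 D:8>0)
P1→{B,C,D} P2→{P,Q,T}

Remaining: P1:{B,C,D} P2:{P,Q,T}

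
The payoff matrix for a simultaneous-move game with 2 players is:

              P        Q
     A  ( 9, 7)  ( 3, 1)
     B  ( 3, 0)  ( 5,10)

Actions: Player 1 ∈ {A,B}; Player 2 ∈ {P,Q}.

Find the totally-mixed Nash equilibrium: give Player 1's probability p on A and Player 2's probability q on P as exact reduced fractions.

(p,q) = (5/8, 1/4)

P1 indiff ⇒ q·9+(1-q)·3 = q·3+(1-q)·5 ⇒ q(6) = (1-q)(2) ⇒ q = 1/4
P2 indiff ⇒ p·7+(1-p)·0 = p·1+(1-p)·10 ⇒ p(6) = (1-p)(10) ⇒ p = 5/8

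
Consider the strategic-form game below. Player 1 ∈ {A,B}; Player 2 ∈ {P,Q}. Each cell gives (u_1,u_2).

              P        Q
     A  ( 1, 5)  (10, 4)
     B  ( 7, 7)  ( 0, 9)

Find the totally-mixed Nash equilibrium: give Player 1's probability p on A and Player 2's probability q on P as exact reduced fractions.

p=2/3, q=5/8

P1 indiff ⇒ q·1+(1-q)·10 = q·7+(1-q)·0 ⇒ q(-6) = (1-q)(-10) ⇒ q = 5/8
P2 indiff ⇒ p·5+(1-p)·7 = p·4+(1-p)·9 ⇒ p(1) = (1-p)(2) ⇒ p = 2/3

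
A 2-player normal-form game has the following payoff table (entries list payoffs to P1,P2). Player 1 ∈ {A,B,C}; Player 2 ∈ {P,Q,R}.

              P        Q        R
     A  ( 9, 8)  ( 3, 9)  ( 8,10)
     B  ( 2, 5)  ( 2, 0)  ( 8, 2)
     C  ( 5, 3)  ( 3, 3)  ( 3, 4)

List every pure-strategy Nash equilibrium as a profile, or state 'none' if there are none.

(A,P): not NE [P2→R gives 10>8]
(A,Q): not NE [P2→R gives 10>9]
(A,R): NE
(B,P): not NE [P1→A gives 9>2]
(B,Q): not NE [P1→C gives 3>2; P2→P gives 5>0]
(B,R): not NE [P2→P gives 5>2]
(C,P): not NE [P1→A gives 9>5; P2→R gives 4>3]
(C,Q): not NE [P2→R gives 4>3]
(C,R): not NE [P1→B gives 8>3]

Nash profiles: (A,R)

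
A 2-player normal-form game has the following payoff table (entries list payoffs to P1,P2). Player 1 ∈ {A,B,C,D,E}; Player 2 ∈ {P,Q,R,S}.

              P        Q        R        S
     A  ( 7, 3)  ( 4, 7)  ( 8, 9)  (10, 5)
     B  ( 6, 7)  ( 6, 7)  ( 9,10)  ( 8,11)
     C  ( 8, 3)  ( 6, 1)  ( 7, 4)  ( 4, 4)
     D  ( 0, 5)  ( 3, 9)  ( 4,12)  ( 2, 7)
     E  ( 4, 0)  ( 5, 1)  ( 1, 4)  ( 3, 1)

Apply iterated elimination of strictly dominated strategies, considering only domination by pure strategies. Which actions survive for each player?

P1 drop D (A beats it: P:7>0 Q:4>3 R:8>4 S:10>2)
P1 drop E (B beats it: P:6>4 Q:6>5 R:9>1 S:8>3)
P2 drop P (R beats it: A:9>3 B:10>7 C:4>3)
P2 drop Q (R beats it: A:9>7 B:10>7 C:4>1)
P1 drop C (A beats it: R:8>7 S:10>4)
P1→{A,B} P2→{R,S}

Survivors P1:{A,B} P2:{R,S}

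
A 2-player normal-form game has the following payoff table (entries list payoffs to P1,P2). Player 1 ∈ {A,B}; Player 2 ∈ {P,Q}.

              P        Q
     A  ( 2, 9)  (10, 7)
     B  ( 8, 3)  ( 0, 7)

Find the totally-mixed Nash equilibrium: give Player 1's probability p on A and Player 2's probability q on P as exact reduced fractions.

P1 mixes 2/3 on A; P2 mixes 5/8 on P

P1 indiff ⇒ q·2+(1-q)·10 = q·8+(1-q)·0 ⇒ q(-6) = (1-q)(-10) ⇒ q = 5/8
P2 indiff ⇒ p·9+(1-p)·3 = p·7+(1-p)·7 ⇒ p(2) = (1-p)(4) ⇒ p = 2/3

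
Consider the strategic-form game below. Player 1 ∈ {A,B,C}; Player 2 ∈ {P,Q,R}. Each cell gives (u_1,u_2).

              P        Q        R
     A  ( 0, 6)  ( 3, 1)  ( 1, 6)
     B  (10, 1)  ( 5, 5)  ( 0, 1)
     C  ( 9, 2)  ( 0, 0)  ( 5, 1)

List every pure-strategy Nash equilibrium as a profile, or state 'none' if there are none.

(A,P): not NE [P1→B gives 10>0]
(A,Q): not NE [P1→B gives 5>3; P2→R gives 6>1]
(A,R): not NE [P1→C gives 5>1]
(B,P): not NE [P2→Q gives 5>1]
(B,Q): NE
(B,R): not NE [P1→C gives 5>0; P2→Q gives 5>1]
(C,P): not NE [P1→B gives 10>9]
(C,Q): not NE [P1→B gives 5>0; P2→P gives 2>0]
(C,R): not NE [P2→P gives 2>1]

NE set: (B,Q)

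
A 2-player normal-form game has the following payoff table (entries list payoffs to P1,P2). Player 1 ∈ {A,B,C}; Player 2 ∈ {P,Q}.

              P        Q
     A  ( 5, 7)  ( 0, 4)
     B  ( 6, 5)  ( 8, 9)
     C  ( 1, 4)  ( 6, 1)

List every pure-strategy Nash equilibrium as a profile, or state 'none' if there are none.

NE set: (B,Q)

(A,P): not NE [P1→B gives 6>5]
(A,Q): not NE [P1→B gives 8>0; P2→P gives 7>4]
(B,P): not NE [P2→Q gives 9>5]
(B,Q): NE
(C,P): not NE [P1→B gives 6>1]
(C,Q): not NE [P1→B gives 8>6; P2→P gives 4>1]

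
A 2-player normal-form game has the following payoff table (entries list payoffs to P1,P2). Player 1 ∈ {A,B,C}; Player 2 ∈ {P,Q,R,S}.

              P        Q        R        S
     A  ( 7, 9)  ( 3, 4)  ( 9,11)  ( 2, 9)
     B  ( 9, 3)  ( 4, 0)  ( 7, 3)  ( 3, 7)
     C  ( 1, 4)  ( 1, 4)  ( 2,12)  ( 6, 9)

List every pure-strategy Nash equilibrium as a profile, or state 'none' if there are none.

Nash profiles: (A,R)

(A,P): not NE [P1→B gives 9>7; P2→R gives 11>9]
(A,Q): not NE [P1→B gives 4>3; P2→R gives 11>4]
(A,R): NE
(A,S): not NE [P1→C gives 6>2; P2→R gives 11>9]
(B,P): not NE [P2→S gives 7>3]
(B,Q): not NE [P2→S gives 7>0]
(B,R): not NE [P1→A gives 9>7; P2→S gives 7>3]
(B,S): not NE [P1→C gives 6>3]
(C,P): not NE [P1→B gives 9>1; P2→R gives 12>4]
(C,Q): not NE [P1→B gives 4>1; P2→R gives 12>4]
(C,R): not NE [P1→A gives 9>2]
(C,S): not NE [P2→R gives 12>9]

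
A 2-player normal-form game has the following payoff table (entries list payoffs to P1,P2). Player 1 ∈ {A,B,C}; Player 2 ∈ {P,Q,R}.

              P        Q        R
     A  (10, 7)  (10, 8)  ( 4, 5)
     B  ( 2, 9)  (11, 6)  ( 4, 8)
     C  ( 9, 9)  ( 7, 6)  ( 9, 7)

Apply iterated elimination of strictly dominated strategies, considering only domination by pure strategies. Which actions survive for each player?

P2 drop R (P beats it: A:7>5 B:9>8 C:9>7)
P1 drop C (A beats it: P:10>9 Q:10>7)
P1→{A,B} P2→{P,Q}

IESDS → P1:{A,B} P2:{P,Q}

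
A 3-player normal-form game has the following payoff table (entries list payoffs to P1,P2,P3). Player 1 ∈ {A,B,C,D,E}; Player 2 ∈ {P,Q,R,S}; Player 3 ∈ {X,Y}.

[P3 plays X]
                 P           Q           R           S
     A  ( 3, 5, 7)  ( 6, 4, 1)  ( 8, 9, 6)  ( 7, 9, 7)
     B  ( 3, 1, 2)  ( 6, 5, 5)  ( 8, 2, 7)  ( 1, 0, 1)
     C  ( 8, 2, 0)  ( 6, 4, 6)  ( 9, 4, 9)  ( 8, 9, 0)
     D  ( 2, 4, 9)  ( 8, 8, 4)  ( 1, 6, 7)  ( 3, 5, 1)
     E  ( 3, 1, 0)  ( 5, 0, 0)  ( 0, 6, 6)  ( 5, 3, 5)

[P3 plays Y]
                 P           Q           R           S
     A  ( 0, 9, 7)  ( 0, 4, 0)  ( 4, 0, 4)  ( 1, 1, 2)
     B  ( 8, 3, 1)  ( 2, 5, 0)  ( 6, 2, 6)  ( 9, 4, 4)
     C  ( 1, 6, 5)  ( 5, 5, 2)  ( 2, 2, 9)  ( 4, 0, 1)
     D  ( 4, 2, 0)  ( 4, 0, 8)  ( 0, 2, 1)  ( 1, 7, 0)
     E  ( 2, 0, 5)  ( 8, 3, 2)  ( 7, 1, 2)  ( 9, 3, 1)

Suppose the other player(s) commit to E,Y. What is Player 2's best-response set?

u_2(P vs E,Y) = 0
u_2(Q vs E,Y) = 3
u_2(R vs E,Y) = 1
u_2(S vs E,Y) = 3
max payoff 3 at {Q,S}

argmax u_2 = {Q,S}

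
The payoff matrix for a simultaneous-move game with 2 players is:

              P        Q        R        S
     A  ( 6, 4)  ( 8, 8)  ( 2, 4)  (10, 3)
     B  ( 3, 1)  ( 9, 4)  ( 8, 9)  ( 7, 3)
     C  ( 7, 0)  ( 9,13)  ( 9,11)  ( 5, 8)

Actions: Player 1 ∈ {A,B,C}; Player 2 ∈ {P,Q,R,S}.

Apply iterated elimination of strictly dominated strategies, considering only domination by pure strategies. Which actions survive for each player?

Survivors P1:{B,C} P2:{Q,R}

P2 drop P (Q beats it: A:8>4 B:4>1 C:13>0)
P2 drop S (Q beats it: A:8>3 B:4>3 C:13>8)
P1 drop A (B beats it: Q:9>8 R:8>2)
P1→{B,C} P2→{Q,R}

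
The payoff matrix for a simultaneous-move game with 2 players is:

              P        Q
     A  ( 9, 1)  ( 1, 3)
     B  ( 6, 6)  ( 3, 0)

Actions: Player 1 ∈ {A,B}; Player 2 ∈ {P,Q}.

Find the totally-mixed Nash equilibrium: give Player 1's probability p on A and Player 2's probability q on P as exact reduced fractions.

P1 indiff ⇒ q·9+(1-q)·1 = q·6+(1-q)·3 ⇒ q(3) = (1-q)(2) ⇒ q = 2/5
P2 indiff ⇒ p·1+(1-p)·6 = p·3+(1-p)·0 ⇒ p(-2) = (1-p)(-6) ⇒ p = 3/4

p=3/4, q=2/5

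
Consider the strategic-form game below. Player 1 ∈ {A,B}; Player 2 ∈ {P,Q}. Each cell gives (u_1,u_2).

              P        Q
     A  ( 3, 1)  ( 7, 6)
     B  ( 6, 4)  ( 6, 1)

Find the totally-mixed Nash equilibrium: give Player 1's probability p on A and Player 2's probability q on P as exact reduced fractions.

P1 mixes 3/8 on A; P2 mixes 1/4 on P

P1 indiff ⇒ q·3+(1-q)·7 = q·6+(1-q)·6 ⇒ q(-3) = (1-q)(-1) ⇒ q = 1/4
P2 indiff ⇒ p·1+(1-p)·4 = p·6+(1-p)·1 ⇒ p(-5) = (1-p)(-3) ⇒ p = 3/8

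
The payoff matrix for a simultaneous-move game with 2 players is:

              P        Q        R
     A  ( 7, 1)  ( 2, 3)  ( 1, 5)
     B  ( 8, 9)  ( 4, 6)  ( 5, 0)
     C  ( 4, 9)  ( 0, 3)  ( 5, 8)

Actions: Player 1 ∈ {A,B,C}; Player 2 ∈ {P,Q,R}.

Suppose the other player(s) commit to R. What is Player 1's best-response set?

u_1(A vs R) = 1
u_1(B vs R) = 5
u_1(C vs R) = 5
max payoff 5 at {B,C}

argmax u_1 = {B,C}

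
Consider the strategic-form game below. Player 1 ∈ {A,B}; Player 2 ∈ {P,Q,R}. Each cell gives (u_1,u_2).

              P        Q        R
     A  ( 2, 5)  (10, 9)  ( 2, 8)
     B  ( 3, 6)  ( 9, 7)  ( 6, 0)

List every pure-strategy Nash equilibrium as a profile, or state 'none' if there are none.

(A,P): not NE [P1→B gives 3>2; P2→Q gives 9>5]
(A,Q): NE
(A,R): not NE [P1→B gives 6>2; P2→Q gives 9>8]
(B,P): not NE [P2→Q gives 7>6]
(B,Q): not NE [P1→A gives 10>9]
(B,R): not NE [P2→Q gives 7>0]

Nash profiles: (A,Q)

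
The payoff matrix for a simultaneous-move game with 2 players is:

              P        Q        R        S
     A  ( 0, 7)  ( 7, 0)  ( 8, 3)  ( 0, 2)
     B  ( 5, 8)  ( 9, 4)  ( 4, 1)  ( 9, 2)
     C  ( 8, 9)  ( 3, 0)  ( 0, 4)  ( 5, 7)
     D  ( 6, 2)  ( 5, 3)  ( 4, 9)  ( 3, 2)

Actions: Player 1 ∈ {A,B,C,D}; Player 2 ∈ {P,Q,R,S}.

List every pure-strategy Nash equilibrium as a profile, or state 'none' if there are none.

NE set: (C,P)

(A,P): not NE [P1→C gives 8>0]
(A,Q): not NE [P1→B gives 9>7; P2→P gives 7>0]
(A,R): not NE [P2→P gives 7>3]
(A,S): not NE [P1→B gives 9>0; P2→P gives 7>2]
(B,P): not NE [P1→C gives 8>5]
(B,Q): not NE [P2→P gives 8>4]
(B,R): not NE [P1→A gives 8>4; P2→P gives 8>1]
(B,S): not NE [P2→P gives 8>2]
(C,P): NE
(C,Q): not NE [P1→B gives 9>3; P2→P gives 9>0]
(C,R): not NE [P1→A gives 8>0; P2→P gives 9>4]
(C,S): not NE [P1→B gives 9>5; P2→P gives 9>7]
(D,P): not NE [P1→C gives 8>6; P2→R gives 9>2]
(D,Q): not NE [P1→B gives 9>5; P2→R gives 9>3]
(D,R): not NE [P1→A gives 8>4]
(D,S): not NE [P1→B gives 9>3; P2→R gives 9>2]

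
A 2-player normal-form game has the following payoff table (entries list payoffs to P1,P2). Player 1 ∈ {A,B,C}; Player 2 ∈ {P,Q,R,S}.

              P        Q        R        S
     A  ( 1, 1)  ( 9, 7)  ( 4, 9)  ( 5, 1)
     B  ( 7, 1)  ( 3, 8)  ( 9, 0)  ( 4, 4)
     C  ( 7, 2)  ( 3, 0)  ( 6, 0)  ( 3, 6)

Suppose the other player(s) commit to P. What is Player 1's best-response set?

u_1(A vs P) = 1
u_1(B vs P) = 7
u_1(C vs P) = 7
max payoff 7 at {B,C}

argmax u_1 = {B,C}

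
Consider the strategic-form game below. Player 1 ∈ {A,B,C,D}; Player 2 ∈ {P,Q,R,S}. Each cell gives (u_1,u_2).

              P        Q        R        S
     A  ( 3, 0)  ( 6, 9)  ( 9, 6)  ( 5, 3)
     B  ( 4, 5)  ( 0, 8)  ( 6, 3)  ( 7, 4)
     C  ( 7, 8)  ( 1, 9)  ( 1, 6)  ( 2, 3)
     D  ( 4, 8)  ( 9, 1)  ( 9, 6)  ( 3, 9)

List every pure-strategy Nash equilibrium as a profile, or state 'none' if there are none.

No pure NE.

(A,P): not NE [P1→C gives 7>3; P2→Q gives 9>0]
(A,Q): not NE [P1→D gives 9>6]
(A,R): not NE [P2→Q gives 9>6]
(A,S): not NE [P1→B gives 7>5; P2→Q gives 9>3]
(B,P): not NE [P1→C gives 7>4; P2→Q gives 8>5]
(B,Q): not NE [P1→D gives 9>0]
(B,R): not NE [P1→D gives 9>6; P2→Q gives 8>3]
(B,S): not NE [P2→Q gives 8>4]
(C,P): not NE [P2→Q gives 9>8]
(C,Q): not NE [P1→D gives 9>1]
(C,R): not NE [P1→D gives 9>1; P2→Q gives 9>6]
(C,S): not NE [P1→B gives 7>2; P2→Q gives 9>3]
(D,P): not NE [P1→C gives 7>4; P2→S gives 9>8]
(D,Q): not NE [P2→S gives 9>1]
(D,R): not NE [P2→S gives 9>6]
(D,S): not NE [P1→B gives 7>3]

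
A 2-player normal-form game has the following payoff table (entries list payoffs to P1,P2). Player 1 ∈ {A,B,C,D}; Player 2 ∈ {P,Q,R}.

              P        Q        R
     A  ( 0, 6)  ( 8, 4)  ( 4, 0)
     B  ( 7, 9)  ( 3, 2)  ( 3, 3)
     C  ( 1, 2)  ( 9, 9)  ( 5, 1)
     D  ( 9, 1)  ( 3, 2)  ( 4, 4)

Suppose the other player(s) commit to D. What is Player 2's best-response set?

u_2(P vs D) = 1
u_2(Q vs D) = 2
u_2(R vs D) = 4
max payoff 4 at {R}

P2 best: {R}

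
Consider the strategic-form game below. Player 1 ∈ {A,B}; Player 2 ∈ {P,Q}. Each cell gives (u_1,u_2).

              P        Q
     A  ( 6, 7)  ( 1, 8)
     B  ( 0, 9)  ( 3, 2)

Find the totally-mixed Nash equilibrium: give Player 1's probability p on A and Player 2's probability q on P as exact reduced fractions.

(p,q) = (7/8, 1/4)

P1 indiff ⇒ q·6+(1-q)·1 = q·0+(1-q)·3 ⇒ q(6) = (1-q)(2) ⇒ q = 1/4
P2 indiff ⇒ p·7+(1-p)·9 = p·8+(1-p)·2 ⇒ p(-1) = (1-p)(-7) ⇒ p = 7/8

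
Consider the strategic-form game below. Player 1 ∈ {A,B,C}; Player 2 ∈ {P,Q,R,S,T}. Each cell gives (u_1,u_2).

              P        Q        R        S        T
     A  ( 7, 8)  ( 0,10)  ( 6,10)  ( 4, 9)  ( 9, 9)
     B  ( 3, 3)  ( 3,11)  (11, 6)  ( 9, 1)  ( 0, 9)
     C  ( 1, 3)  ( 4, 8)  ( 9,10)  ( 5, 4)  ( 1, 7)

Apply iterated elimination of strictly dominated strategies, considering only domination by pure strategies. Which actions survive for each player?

Survivors P1:{B,C} P2:{Q,R}

P2 drop P (Q beats it: A:10>8 B:11>3 C:8>3)
P2 drop S (Q beats it: A:10>9 B:11>1 C:8>4)
P2 drop T (Q beats it: A:10>9 B:11>9 C:8>7)
P1 drop A (B beats it: Q:3>0 R:11>6)
P1→{B,C} P2→{Q,R}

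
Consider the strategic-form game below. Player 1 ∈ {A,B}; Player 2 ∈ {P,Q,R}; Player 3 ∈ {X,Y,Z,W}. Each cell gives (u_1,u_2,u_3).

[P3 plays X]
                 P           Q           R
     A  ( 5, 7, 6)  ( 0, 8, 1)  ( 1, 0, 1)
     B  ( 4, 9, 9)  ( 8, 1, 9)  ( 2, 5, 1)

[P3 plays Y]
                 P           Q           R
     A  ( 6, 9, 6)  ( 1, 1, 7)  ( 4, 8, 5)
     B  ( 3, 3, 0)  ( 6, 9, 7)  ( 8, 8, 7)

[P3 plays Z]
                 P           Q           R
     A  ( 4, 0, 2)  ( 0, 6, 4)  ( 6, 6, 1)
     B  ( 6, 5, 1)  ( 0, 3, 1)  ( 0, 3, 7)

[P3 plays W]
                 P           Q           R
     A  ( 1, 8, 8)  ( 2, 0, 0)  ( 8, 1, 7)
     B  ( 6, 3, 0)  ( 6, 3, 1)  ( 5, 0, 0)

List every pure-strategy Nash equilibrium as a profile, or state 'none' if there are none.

PSNE: ∅

(A,P,X): not NE [P2→Q gives 8>7; P3→W gives 8>6]
(A,P,Y): not NE [P3→W gives 8>6]
(A,P,Z): not NE [P1→B gives 6>4; P2→R gives 6>0; P3→W gives 8>2]
(A,P,W): not NE [P1→B gives 6>1]
(A,Q,X): not NE [P1→B gives 8>0; P3→Y gives 7>1]
(A,Q,Y): not NE [P1→B gives 6>1; P2→P gives 9>1]
(A,Q,Z): not NE [P3→Y gives 7>4]
(A,Q,W): not NE [P1→B gives 6>2; P2→P gives 8>0; P3→Y gives 7>0]
(A,R,X): not NE [P1→B gives 2>1; P2→Q gives 8>0; P3→W gives 7>1]
(A,R,Y): not NE [P1→B gives 8>4; P2→P gives 9>8; P3→W gives 7>5]
(A,R,Z): not NE [P3→W gives 7>1]
(A,R,W): not NE [P2→P gives 8>1]
(B,P,X): not NE [P1→A gives 5>4]
(B,P,Y): not NE [P1→A gives 6>3; P2→Q gives 9>3; P3→X gives 9>0]
(B,P,Z): not NE [P3→X gives 9>1]
(B,P,W): not NE [P3→X gives 9>0]
(B,Q,X): not NE [P2→P gives 9>1]
(B,Q,Y): not NE [P3→X gives 9>7]
(B,Q,Z): not NE [P2→P gives 5>3; P3→X gives 9>1]
(B,Q,W): not NE [P3→X gives 9>1]
(B,R,X): not NE [P2→P gives 9>5; P3→Z gives 7>1]
(B,R,Y): not NE [P2→Q gives 9>8]
(B,R,Z): not NE [P1→A gives 6>0; P2→P gives 5>3]
(B,R,W): not NE [P1→A gives 8>5; P2→Q gives 3>0; P3→Z gives 7>0]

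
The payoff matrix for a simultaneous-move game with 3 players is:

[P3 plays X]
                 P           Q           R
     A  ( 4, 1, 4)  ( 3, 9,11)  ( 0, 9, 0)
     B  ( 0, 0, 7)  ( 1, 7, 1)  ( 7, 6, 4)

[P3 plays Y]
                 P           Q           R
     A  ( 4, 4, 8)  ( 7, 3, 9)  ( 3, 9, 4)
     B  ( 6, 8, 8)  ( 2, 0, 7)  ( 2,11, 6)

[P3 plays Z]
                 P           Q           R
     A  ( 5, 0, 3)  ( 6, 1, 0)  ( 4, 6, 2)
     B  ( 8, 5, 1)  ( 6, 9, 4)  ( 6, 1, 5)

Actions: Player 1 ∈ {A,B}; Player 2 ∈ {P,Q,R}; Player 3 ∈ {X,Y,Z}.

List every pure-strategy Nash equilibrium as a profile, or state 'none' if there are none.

(A,P,X): not NE [P2→R gives 9>1; P3→Y gives 8>4]
(A,P,Y): not NE [P1→B gives 6>4; P2→R gives 9>4]
(A,P,Z): not NE [P1→B gives 8>5; P2→R gives 6>0; P3→Y gives 8>3]
(A,Q,X): NE
(A,Q,Y): not NE [P2→R gives 9>3; P3→X gives 11>9]
(A,Q,Z): not NE [P2→R gives 6>1; P3→X gives 11>0]
(A,R,X): not NE [P1→B gives 7>0; P3→Y gives 4>0]
(A,R,Y): NE
(A,R,Z): not NE [P1→B gives 6>4; P3→Y gives 4>2]
(B,P,X): not NE [P1→A gives 4>0; P2→Q gives 7>0; P3→Y gives 8>7]
(B,P,Y): not NE [P2→R gives 11>8]
(B,P,Z): not NE [P2→Q gives 9>5; P3→Y gives 8>1]
(B,Q,X): not NE [P1→A gives 3>1; P3→Y gives 7>1]
(B,Q,Y): not NE [P1→A gives 7>2; P2→R gives 11>0]
(B,Q,Z): not NE [P3→Y gives 7>4]
(B,R,X): not NE [P2→Q gives 7>6; P3→Y gives 6>4]
(B,R,Y): not NE [P1→A gives 3>2]
(B,R,Z): not NE [P2→Q gives 9>1; P3→Y gives 6>5]

NE set: (A,Q,X), (A,R,Y)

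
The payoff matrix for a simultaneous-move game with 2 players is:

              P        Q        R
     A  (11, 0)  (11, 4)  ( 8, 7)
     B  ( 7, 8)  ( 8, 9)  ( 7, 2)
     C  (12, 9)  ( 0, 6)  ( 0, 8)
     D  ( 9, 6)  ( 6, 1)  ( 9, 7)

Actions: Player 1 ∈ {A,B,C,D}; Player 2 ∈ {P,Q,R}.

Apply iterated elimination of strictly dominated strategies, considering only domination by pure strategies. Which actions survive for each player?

IESDS → P1:{A,C,D} P2:{P,R}

P1 drop B (A beats it: P:11>7 Q:11>8 R:8>7)
P2 drop Q (R beats it: A:7>4 C:8>6 D:7>1)
P1→{A,C,D} P2→{P,R}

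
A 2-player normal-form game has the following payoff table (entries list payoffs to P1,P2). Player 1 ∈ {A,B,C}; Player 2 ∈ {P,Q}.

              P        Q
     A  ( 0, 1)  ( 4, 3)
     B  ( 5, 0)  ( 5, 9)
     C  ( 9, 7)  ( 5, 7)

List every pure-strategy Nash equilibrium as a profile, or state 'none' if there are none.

(A,P): not NE [P1→C gives 9>0; P2→Q gives 3>1]
(A,Q): not NE [P1→C gives 5>4]
(B,P): not NE [P1→C gives 9>5; P2→Q gives 9>0]
(B,Q): NE
(C,P): NE
(C,Q): NE

Nash profiles: (B,Q), (C,P), (C,Q)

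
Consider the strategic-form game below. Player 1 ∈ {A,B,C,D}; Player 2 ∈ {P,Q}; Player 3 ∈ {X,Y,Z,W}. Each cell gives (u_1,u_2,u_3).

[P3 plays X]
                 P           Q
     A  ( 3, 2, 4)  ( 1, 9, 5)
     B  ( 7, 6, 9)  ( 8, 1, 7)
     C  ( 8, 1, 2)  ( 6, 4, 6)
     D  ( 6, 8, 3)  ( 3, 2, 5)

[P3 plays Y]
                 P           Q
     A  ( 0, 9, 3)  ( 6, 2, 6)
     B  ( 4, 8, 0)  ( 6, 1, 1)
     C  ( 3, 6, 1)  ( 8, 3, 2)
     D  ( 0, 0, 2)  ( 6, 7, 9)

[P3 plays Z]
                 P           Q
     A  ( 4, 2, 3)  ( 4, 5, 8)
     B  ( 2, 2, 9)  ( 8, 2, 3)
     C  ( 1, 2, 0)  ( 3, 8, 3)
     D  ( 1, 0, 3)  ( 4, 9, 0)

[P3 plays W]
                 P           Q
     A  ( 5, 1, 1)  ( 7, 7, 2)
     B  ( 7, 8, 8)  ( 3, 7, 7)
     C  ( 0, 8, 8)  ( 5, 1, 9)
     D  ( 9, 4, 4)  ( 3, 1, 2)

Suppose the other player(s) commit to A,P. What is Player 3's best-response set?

u_3(X vs A,P) = 4
u_3(Y vs A,P) = 3
u_3(Z vs A,P) = 3
u_3(W vs A,P) = 1
max payoff 4 at {X}

P3 best: {X}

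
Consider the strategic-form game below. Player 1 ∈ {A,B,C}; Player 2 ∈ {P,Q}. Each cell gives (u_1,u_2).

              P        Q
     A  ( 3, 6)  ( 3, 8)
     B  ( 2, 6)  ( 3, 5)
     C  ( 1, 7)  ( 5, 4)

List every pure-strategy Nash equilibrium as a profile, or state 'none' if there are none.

Equilibria: none

(A,P): not NE [P2→Q gives 8>6]
(A,Q): not NE [P1→C gives 5>3]
(B,P): not NE [P1→A gives 3>2]
(B,Q): not NE [P1→C gives 5>3; P2→P gives 6>5]
(C,P): not NE [P1→A gives 3>1]
(C,Q): not NE [P2→P gives 7>4]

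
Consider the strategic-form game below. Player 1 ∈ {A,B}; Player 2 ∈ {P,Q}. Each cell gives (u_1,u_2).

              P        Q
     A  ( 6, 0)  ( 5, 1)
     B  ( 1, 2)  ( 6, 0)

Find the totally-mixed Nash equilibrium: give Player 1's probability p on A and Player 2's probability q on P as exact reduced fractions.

P1 indiff ⇒ q·6+(1-q)·5 = q·1+(1-q)·6 ⇒ q(5) = (1-q)(1) ⇒ q = 1/6
P2 indiff ⇒ p·0+(1-p)·2 = p·1+(1-p)·0 ⇒ p(-1) = (1-p)(-2) ⇒ p = 2/3

(p,q) = (2/3, 1/6)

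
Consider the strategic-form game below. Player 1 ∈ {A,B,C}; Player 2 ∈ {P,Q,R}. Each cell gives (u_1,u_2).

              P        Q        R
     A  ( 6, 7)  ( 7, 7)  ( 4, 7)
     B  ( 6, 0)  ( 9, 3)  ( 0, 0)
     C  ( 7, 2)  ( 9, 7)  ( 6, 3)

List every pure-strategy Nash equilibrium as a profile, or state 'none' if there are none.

Nash profiles: (B,Q), (C,Q)

(A,P): not NE [P1→C gives 7>6]
(A,Q): not NE [P1→C gives 9>7]
(A,R): not NE [P1→C gives 6>4]
(B,P): not NE [P1→C gives 7>6; P2→Q gives 3>0]
(B,Q): NE
(B,R): not NE [P1→C gives 6>0; P2→Q gives 3>0]
(C,P): not NE [P2→Q gives 7>2]
(C,Q): NE
(C,R): not NE [P2→Q gives 7>3]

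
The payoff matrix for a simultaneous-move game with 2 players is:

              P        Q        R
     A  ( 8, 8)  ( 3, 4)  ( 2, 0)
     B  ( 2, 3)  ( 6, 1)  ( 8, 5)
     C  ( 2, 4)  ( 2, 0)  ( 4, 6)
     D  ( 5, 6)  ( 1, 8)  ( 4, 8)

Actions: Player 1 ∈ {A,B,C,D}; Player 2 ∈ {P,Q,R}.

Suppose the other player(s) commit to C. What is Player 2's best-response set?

u_2(P vs C) = 4
u_2(Q vs C) = 0
u_2(R vs C) = 6
max payoff 6 at {R}

argmax u_2 = {R}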